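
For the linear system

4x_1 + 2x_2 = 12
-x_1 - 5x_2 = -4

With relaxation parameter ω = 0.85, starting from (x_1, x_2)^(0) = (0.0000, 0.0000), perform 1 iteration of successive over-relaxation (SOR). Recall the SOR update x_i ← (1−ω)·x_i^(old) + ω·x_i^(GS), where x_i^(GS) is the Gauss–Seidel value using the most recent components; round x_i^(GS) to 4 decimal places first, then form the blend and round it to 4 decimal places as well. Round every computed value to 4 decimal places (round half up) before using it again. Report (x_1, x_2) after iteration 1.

(2.5500, 0.2465)

Iteration 1:
  x_1: GS value = (12 - (2)·0.0000) / (4) = 3.0000;  x_1 ← (1−ω)·0.0000 + ω·3.0000 = 2.5500
  x_2: GS value = (-4 - (-1)·2.5500) / (-5) = 0.2900;  x_2 ← (1−ω)·0.0000 + ω·0.2900 = 0.2465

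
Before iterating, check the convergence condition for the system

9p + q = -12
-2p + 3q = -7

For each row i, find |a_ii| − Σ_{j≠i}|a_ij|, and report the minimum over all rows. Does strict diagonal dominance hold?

row 1: |9| − (1) = 8
row 2: |3| − (2) = 1
minimum over rows = 1 → strictly diagonally dominant (convergence guaranteed)

1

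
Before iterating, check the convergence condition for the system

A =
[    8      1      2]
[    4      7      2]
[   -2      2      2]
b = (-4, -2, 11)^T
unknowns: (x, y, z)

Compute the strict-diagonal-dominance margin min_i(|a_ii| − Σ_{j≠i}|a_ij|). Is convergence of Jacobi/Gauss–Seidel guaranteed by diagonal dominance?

-2

row 1: |8| − (1+2) = 5
row 2: |7| − (4+2) = 1
row 3: |2| − (2+2) = -2
minimum over rows = -2 → not strictly diagonally dominant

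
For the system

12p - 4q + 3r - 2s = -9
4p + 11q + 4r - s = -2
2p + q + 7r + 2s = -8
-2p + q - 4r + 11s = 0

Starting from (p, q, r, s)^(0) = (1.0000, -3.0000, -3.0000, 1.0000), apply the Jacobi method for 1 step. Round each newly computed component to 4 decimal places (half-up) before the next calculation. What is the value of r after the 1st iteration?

-1.2857

Iteration 1:
  p = (-9 - (-4)·-3.0000 - (3)·-3.0000 - (-2)·1.0000) / (12) = -0.8333
  q = (-2 - (4)·1.0000 - (4)·-3.0000 - (-1)·1.0000) / (11) = 0.6364
  r = (-8 - (2)·1.0000 - (1)·-3.0000 - (2)·1.0000) / (7) = -1.2857
  s = (0 - (-2)·1.0000 - (1)·-3.0000 - (-4)·-3.0000) / (11) = -0.6364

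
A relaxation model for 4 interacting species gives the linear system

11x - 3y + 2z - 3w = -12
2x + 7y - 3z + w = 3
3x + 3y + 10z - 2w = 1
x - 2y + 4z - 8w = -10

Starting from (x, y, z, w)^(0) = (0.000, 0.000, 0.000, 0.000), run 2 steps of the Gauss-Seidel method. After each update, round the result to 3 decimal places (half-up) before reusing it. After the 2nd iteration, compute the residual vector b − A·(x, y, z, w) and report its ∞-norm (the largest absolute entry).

Iteration 1:
  x = (-12 - (-3)·0.000 - (2)·0.000 - (-3)·0.000) / (11) = -1.091
  y = (3 - (2)·-1.091 - (-3)·0.000 - (1)·0.000) / (7) = 0.740
  z = (1 - (3)·-1.091 - (3)·0.740 - (-2)·0.000) / (10) = 0.205
  w = (-10 - (1)·-1.091 - (-2)·0.740 - (4)·0.205) / (-8) = 1.031
Iteration 2:
  x = (-12 - (-3)·0.740 - (2)·0.205 - (-3)·1.031) / (11) = -0.645
  y = (3 - (2)·-0.645 - (-3)·0.205 - (1)·1.031) / (7) = 0.553
  z = (1 - (3)·-0.645 - (3)·0.553 - (-2)·1.031) / (10) = 0.334
  w = (-10 - (1)·-0.645 - (-2)·0.553 - (4)·0.334) / (-8) = 1.198
Residual b − A·x = (-0.320, 0.223, 0.332, -0.001); ∞-norm = 0.332

0.332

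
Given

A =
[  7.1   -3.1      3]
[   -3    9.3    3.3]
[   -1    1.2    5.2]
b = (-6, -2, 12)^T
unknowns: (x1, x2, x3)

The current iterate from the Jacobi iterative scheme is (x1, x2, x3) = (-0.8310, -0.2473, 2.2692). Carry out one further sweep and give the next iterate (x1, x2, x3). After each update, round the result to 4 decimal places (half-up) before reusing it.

(-1.9119, -1.2883, 2.2050)

One sweep:
  x1 = (-6 - (-3.1)·-0.2473 - (3)·2.2692) / (7.1) = -1.9119
  x2 = (-2 - (-3)·-0.8310 - (3.3)·2.2692) / (9.3) = -1.2883
  x3 = (12 - (-1)·-0.8310 - (1.2)·-0.2473) / (5.2) = 2.2050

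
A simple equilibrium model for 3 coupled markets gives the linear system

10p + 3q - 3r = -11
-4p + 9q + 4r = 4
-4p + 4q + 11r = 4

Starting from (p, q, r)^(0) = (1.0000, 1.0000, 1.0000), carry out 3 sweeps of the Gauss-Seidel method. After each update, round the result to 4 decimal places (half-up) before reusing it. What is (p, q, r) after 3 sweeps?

Iteration 1:
  p = (-11 - (3)·1.0000 - (-3)·1.0000) / (10) = -1.1000
  q = (4 - (-4)·-1.1000 - (4)·1.0000) / (9) = -0.4889
  r = (4 - (-4)·-1.1000 - (4)·-0.4889) / (11) = 0.1414
Iteration 2:
  p = (-11 - (3)·-0.4889 - (-3)·0.1414) / (10) = -0.9109
  q = (4 - (-4)·-0.9109 - (4)·0.1414) / (9) = -0.0232
  r = (4 - (-4)·-0.9109 - (4)·-0.0232) / (11) = 0.0408
Iteration 3:
  p = (-11 - (3)·-0.0232 - (-3)·0.0408) / (10) = -1.0808
  q = (4 - (-4)·-1.0808 - (4)·0.0408) / (9) = -0.0540
  r = (4 - (-4)·-1.0808 - (4)·-0.0540) / (11) = -0.0097

(-1.0808, -0.0540, -0.0097)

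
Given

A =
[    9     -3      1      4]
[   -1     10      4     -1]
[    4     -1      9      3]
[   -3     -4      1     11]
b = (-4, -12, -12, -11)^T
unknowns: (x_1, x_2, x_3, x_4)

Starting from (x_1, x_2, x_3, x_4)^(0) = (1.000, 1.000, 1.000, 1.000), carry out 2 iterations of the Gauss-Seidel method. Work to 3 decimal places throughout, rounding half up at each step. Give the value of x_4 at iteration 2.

Iteration 1:
  x_1 = (-4 - (-3)·1.000 - (1)·1.000 - (4)·1.000) / (9) = -0.667
  x_2 = (-12 - (-1)·-0.667 - (4)·1.000 - (-1)·1.000) / (10) = -1.567
  x_3 = (-12 - (4)·-0.667 - (-1)·-1.567 - (3)·1.000) / (9) = -1.544
  x_4 = (-11 - (-3)·-0.667 - (-4)·-1.567 - (1)·-1.544) / (11) = -1.611
Iteration 2:
  x_1 = (-4 - (-3)·-1.567 - (1)·-1.544 - (4)·-1.611) / (9) = -0.079
  x_2 = (-12 - (-1)·-0.079 - (4)·-1.544 - (-1)·-1.611) / (10) = -0.751
  x_3 = (-12 - (4)·-0.079 - (-1)·-0.751 - (3)·-1.611) / (9) = -0.845
  x_4 = (-11 - (-3)·-0.079 - (-4)·-0.751 - (1)·-0.845) / (11) = -1.218

-1.218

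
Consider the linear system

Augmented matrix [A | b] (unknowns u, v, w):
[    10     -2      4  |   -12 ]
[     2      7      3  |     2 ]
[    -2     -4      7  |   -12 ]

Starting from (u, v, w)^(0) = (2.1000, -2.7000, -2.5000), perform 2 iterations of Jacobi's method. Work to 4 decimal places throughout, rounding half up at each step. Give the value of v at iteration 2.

1.6359

Iteration 1:
  u = (-12 - (-2)·-2.7000 - (4)·-2.5000) / (10) = -0.7400
  v = (2 - (2)·2.1000 - (3)·-2.5000) / (7) = 0.7571
  w = (-12 - (-2)·2.1000 - (-4)·-2.7000) / (7) = -2.6571
Iteration 2:
  u = (-12 - (-2)·0.7571 - (4)·-2.6571) / (10) = 0.0143
  v = (2 - (2)·-0.7400 - (3)·-2.6571) / (7) = 1.6359
  w = (-12 - (-2)·-0.7400 - (-4)·0.7571) / (7) = -1.4931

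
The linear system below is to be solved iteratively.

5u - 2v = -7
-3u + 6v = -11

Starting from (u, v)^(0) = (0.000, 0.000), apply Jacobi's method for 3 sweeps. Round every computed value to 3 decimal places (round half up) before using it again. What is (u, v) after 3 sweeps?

(-2.413, -2.900)

Iteration 1:
  u = (-7 - (-2)·0.000) / (5) = -1.400
  v = (-11 - (-3)·0.000) / (6) = -1.833
Iteration 2:
  u = (-7 - (-2)·-1.833) / (5) = -2.133
  v = (-11 - (-3)·-1.400) / (6) = -2.533
Iteration 3:
  u = (-7 - (-2)·-2.533) / (5) = -2.413
  v = (-11 - (-3)·-2.133) / (6) = -2.900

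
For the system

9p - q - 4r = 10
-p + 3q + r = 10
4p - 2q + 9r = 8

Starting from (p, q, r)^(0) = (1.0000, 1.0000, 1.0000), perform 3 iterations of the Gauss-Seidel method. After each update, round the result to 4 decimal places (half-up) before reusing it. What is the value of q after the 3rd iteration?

Iteration 1:
  p = (10 - (-1)·1.0000 - (-4)·1.0000) / (9) = 1.6667
  q = (10 - (-1)·1.6667 - (1)·1.0000) / (3) = 3.5556
  r = (8 - (4)·1.6667 - (-2)·3.5556) / (9) = 0.9383
Iteration 2:
  p = (10 - (-1)·3.5556 - (-4)·0.9383) / (9) = 1.9232
  q = (10 - (-1)·1.9232 - (1)·0.9383) / (3) = 3.6616
  r = (8 - (4)·1.9232 - (-2)·3.6616) / (9) = 0.8478
Iteration 3:
  p = (10 - (-1)·3.6616 - (-4)·0.8478) / (9) = 1.8948
  q = (10 - (-1)·1.8948 - (1)·0.8478) / (3) = 3.6823
  r = (8 - (4)·1.8948 - (-2)·3.6823) / (9) = 0.8650

3.6823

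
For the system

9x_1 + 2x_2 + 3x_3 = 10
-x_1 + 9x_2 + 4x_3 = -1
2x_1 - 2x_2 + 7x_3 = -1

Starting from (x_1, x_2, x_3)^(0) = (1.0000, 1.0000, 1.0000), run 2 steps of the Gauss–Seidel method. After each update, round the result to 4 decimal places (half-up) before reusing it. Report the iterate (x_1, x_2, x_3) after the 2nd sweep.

(1.3684, 0.2377, -0.4659)

Iteration 1:
  x_1 = (10 - (2)·1.0000 - (3)·1.0000) / (9) = 0.5556
  x_2 = (-1 - (-1)·0.5556 - (4)·1.0000) / (9) = -0.4938
  x_3 = (-1 - (2)·0.5556 - (-2)·-0.4938) / (7) = -0.4427
Iteration 2:
  x_1 = (10 - (2)·-0.4938 - (3)·-0.4427) / (9) = 1.3684
  x_2 = (-1 - (-1)·1.3684 - (4)·-0.4427) / (9) = 0.2377
  x_3 = (-1 - (2)·1.3684 - (-2)·0.2377) / (7) = -0.4659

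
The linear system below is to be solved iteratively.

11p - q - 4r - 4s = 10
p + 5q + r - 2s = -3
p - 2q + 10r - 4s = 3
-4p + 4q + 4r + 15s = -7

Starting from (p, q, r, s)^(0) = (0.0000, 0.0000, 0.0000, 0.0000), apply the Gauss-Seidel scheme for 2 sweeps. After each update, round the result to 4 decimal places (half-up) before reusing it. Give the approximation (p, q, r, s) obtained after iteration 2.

Iteration 1:
  p = (10 - (-1)·0.0000 - (-4)·0.0000 - (-4)·0.0000) / (11) = 0.9091
  q = (-3 - (1)·0.9091 - (1)·0.0000 - (-2)·0.0000) / (5) = -0.7818
  r = (3 - (1)·0.9091 - (-2)·-0.7818 - (-4)·0.0000) / (10) = 0.0527
  s = (-7 - (-4)·0.9091 - (4)·-0.7818 - (4)·0.0527) / (15) = -0.0298
Iteration 2:
  p = (10 - (-1)·-0.7818 - (-4)·0.0527 - (-4)·-0.0298) / (11) = 0.8463
  q = (-3 - (1)·0.8463 - (1)·0.0527 - (-2)·-0.0298) / (5) = -0.7917
  r = (3 - (1)·0.8463 - (-2)·-0.7917 - (-4)·-0.0298) / (10) = 0.0451
  s = (-7 - (-4)·0.8463 - (4)·-0.7917 - (4)·0.0451) / (15) = -0.0419

(0.8463, -0.7917, 0.0451, -0.0419)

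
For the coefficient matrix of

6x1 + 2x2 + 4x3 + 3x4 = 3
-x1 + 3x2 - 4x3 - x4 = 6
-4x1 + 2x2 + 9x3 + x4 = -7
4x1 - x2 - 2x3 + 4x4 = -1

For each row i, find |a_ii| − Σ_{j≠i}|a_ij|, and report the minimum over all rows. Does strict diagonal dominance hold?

-3

row 1: |6| − (2+4+3) = -3
row 2: |3| − (1+4+1) = -3
row 3: |9| − (4+2+1) = 2
row 4: |4| − (4+1+2) = -3
minimum over rows = -3 → not strictly diagonally dominant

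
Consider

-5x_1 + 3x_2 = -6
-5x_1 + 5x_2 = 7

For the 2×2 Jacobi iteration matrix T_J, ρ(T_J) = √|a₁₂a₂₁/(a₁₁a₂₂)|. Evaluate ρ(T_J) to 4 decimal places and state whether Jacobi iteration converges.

a₁₂a₂₁/(a₁₁a₂₂) = (3)·(-5) / ((-5)·(5)) = 0.600000
ρ = √|0.600000| = √0.600000 = 0.7746
ρ < 1, so Jacobi converges

0.7746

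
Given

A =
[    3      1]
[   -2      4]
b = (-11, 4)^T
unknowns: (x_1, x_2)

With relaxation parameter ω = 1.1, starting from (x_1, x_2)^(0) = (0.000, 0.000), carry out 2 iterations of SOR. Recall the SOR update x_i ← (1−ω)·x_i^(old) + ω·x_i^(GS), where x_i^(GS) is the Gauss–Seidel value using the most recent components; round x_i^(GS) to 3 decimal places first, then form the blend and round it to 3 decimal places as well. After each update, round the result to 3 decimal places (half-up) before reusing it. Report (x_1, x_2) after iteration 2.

(-3.220, -0.559)

Iteration 1:
  x_1: GS value = (-11 - (1)·0.000) / (3) = -3.667;  x_1 ← (1−ω)·0.000 + ω·-3.667 = -4.034
  x_2: GS value = (4 - (-2)·-4.034) / (4) = -1.017;  x_2 ← (1−ω)·0.000 + ω·-1.017 = -1.119
Iteration 2:
  x_1: GS value = (-11 - (1)·-1.119) / (3) = -3.294;  x_1 ← (1−ω)·-4.034 + ω·-3.294 = -3.220
  x_2: GS value = (4 - (-2)·-3.220) / (4) = -0.610;  x_2 ← (1−ω)·-1.119 + ω·-0.610 = -0.559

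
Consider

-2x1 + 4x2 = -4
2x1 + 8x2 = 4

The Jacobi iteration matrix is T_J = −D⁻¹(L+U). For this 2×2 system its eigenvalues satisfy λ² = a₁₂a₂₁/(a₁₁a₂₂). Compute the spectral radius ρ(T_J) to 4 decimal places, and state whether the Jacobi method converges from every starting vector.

a₁₂a₂₁/(a₁₁a₂₂) = (4)·(2) / ((-2)·(8)) = -0.500000
ρ = √|-0.500000| = √0.500000 = 0.7071
ρ < 1, so Jacobi converges

0.7071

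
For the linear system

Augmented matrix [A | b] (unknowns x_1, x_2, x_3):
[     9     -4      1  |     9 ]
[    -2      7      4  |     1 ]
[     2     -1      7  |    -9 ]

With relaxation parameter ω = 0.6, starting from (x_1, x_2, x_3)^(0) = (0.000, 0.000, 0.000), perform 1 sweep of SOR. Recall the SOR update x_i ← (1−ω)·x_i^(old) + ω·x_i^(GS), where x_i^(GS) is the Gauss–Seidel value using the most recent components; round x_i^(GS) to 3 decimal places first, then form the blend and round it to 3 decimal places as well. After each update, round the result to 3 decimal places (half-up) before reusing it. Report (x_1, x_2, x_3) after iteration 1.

(0.600, 0.188, -0.858)

Iteration 1:
  x_1: GS value = (9 - (-4)·0.000 - (1)·0.000) / (9) = 1.000;  x_1 ← (1−ω)·0.000 + ω·1.000 = 0.600
  x_2: GS value = (1 - (-2)·0.600 - (4)·0.000) / (7) = 0.314;  x_2 ← (1−ω)·0.000 + ω·0.314 = 0.188
  x_3: GS value = (-9 - (2)·0.600 - (-1)·0.188) / (7) = -1.430;  x_3 ← (1−ω)·0.000 + ω·-1.430 = -0.858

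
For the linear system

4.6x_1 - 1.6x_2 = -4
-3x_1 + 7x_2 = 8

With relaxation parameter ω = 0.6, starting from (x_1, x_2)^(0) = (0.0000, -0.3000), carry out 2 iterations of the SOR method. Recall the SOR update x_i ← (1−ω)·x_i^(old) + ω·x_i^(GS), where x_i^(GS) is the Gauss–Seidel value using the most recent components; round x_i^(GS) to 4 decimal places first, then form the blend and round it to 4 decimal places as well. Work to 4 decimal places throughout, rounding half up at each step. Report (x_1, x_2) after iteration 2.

Iteration 1:
  x_1: GS value = (-4 - (-1.6)·-0.3000) / (4.6) = -0.9739;  x_1 ← (1−ω)·0.0000 + ω·-0.9739 = -0.5843
  x_2: GS value = (8 - (-3)·-0.5843) / (7) = 0.8924;  x_2 ← (1−ω)·-0.3000 + ω·0.8924 = 0.4154
Iteration 2:
  x_1: GS value = (-4 - (-1.6)·0.4154) / (4.6) = -0.7251;  x_1 ← (1−ω)·-0.5843 + ω·-0.7251 = -0.6688
  x_2: GS value = (8 - (-3)·-0.6688) / (7) = 0.8562;  x_2 ← (1−ω)·0.4154 + ω·0.8562 = 0.6799

(-0.6688, 0.6799)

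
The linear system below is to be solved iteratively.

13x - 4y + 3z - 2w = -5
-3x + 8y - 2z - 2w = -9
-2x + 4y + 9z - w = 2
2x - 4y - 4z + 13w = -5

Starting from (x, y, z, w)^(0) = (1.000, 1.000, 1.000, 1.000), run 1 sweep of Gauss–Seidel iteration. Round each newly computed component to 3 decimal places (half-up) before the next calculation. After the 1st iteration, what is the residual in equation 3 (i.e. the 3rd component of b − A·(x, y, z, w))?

-1.389

Iteration 1:
  x = (-5 - (-4)·1.000 - (3)·1.000 - (-2)·1.000) / (13) = -0.154
  y = (-9 - (-3)·-0.154 - (-2)·1.000 - (-2)·1.000) / (8) = -0.683
  z = (2 - (-2)·-0.154 - (4)·-0.683 - (-1)·1.000) / (9) = 0.603
  w = (-5 - (2)·-0.154 - (-4)·-0.683 - (-4)·0.603) / (13) = -0.386
Residual b − A·x = (-8.311, -3.564, -1.389, 0.006)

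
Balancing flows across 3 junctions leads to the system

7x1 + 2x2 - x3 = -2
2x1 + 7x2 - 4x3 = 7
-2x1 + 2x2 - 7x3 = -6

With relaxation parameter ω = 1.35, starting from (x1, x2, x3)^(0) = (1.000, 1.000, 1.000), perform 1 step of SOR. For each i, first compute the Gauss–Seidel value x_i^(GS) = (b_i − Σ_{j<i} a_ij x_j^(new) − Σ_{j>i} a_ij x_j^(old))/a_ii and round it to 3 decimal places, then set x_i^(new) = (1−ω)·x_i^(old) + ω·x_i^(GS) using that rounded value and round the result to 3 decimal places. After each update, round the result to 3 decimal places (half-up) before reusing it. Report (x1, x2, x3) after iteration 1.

(-0.929, 2.130, 1.987)

Iteration 1:
  x1: GS value = (-2 - (2)·1.000 - (-1)·1.000) / (7) = -0.429;  x1 ← (1−ω)·1.000 + ω·-0.429 = -0.929
  x2: GS value = (7 - (2)·-0.929 - (-4)·1.000) / (7) = 1.837;  x2 ← (1−ω)·1.000 + ω·1.837 = 2.130
  x3: GS value = (-6 - (-2)·-0.929 - (2)·2.130) / (-7) = 1.731;  x3 ← (1−ω)·1.000 + ω·1.731 = 1.987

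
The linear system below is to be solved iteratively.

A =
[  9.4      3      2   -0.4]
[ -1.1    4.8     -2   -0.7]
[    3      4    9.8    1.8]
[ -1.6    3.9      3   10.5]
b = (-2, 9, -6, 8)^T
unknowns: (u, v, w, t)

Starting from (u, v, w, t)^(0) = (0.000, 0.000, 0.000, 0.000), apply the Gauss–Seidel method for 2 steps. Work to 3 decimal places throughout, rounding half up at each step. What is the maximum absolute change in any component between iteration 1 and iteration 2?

0.543

Iteration 1:
  u = (-2 - (3)·0.000 - (2)·0.000 - (-0.4)·0.000) / (9.4) = -0.213
  v = (9 - (-1.1)·-0.213 - (-2)·0.000 - (-0.7)·0.000) / (4.8) = 1.826
  w = (-6 - (3)·-0.213 - (4)·1.826 - (1.8)·0.000) / (9.8) = -1.292
  t = (8 - (-1.6)·-0.213 - (3.9)·1.826 - (3)·-1.292) / (10.5) = 0.420
Iteration 2:
  u = (-2 - (3)·1.826 - (2)·-1.292 - (-0.4)·0.420) / (9.4) = -0.503
  v = (9 - (-1.1)·-0.503 - (-2)·-1.292 - (-0.7)·0.420) / (4.8) = 1.283
  w = (-6 - (3)·-0.503 - (4)·1.283 - (1.8)·0.420) / (9.8) = -1.059
  t = (8 - (-1.6)·-0.503 - (3.9)·1.283 - (3)·-1.059) / (10.5) = 0.511
Change: (-0.290, -0.543, 0.233, 0.091) → max |·| = 0.543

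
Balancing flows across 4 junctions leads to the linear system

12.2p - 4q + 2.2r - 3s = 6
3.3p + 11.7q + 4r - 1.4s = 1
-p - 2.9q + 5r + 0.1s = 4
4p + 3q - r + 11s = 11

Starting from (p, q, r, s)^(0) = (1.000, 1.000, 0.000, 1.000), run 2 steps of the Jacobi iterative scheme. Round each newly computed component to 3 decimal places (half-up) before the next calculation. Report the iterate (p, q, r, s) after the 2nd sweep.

Iteration 1:
  p = (6 - (-4)·1.000 - (2.2)·0.000 - (-3)·1.000) / (12.2) = 1.066
  q = (1 - (3.3)·1.000 - (4)·0.000 - (-1.4)·1.000) / (11.7) = -0.077
  r = (4 - (-1)·1.000 - (-2.9)·1.000 - (0.1)·1.000) / (5) = 1.560
  s = (11 - (4)·1.000 - (3)·1.000 - (-1)·0.000) / (11) = 0.364
Iteration 2:
  p = (6 - (-4)·-0.077 - (2.2)·1.560 - (-3)·0.364) / (12.2) = 0.275
  q = (1 - (3.3)·1.066 - (4)·1.560 - (-1.4)·0.364) / (11.7) = -0.705
  r = (4 - (-1)·1.066 - (-2.9)·-0.077 - (0.1)·0.364) / (5) = 0.961
  s = (11 - (4)·1.066 - (3)·-0.077 - (-1)·1.560) / (11) = 0.775

(0.275, -0.705, 0.961, 0.775)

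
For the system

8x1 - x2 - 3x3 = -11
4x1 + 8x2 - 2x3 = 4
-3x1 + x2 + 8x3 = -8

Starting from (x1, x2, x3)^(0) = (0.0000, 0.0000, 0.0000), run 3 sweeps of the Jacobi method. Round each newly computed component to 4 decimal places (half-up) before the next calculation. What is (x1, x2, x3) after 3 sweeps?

(-1.8496, 0.9492, -1.7500)

Iteration 1:
  x1 = (-11 - (-1)·0.0000 - (-3)·0.0000) / (8) = -1.3750
  x2 = (4 - (4)·0.0000 - (-2)·0.0000) / (8) = 0.5000
  x3 = (-8 - (-3)·0.0000 - (1)·0.0000) / (8) = -1.0000
Iteration 2:
  x1 = (-11 - (-1)·0.5000 - (-3)·-1.0000) / (8) = -1.6875
  x2 = (4 - (4)·-1.3750 - (-2)·-1.0000) / (8) = 0.9375
  x3 = (-8 - (-3)·-1.3750 - (1)·0.5000) / (8) = -1.5781
Iteration 3:
  x1 = (-11 - (-1)·0.9375 - (-3)·-1.5781) / (8) = -1.8496
  x2 = (4 - (4)·-1.6875 - (-2)·-1.5781) / (8) = 0.9492
  x3 = (-8 - (-3)·-1.6875 - (1)·0.9375) / (8) = -1.7500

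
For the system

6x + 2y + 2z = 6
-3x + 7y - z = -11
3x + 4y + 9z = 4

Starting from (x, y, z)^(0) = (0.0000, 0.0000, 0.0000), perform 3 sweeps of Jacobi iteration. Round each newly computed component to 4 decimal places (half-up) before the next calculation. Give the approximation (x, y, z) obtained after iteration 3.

Iteration 1:
  x = (6 - (2)·0.0000 - (2)·0.0000) / (6) = 1.0000
  y = (-11 - (-3)·0.0000 - (-1)·0.0000) / (7) = -1.5714
  z = (4 - (3)·0.0000 - (4)·0.0000) / (9) = 0.4444
Iteration 2:
  x = (6 - (2)·-1.5714 - (2)·0.4444) / (6) = 1.3757
  y = (-11 - (-3)·1.0000 - (-1)·0.4444) / (7) = -1.0794
  z = (4 - (3)·1.0000 - (4)·-1.5714) / (9) = 0.8095
Iteration 3:
  x = (6 - (2)·-1.0794 - (2)·0.8095) / (6) = 1.0900
  y = (-11 - (-3)·1.3757 - (-1)·0.8095) / (7) = -0.8662
  z = (4 - (3)·1.3757 - (4)·-1.0794) / (9) = 0.4656

(1.0900, -0.8662, 0.4656)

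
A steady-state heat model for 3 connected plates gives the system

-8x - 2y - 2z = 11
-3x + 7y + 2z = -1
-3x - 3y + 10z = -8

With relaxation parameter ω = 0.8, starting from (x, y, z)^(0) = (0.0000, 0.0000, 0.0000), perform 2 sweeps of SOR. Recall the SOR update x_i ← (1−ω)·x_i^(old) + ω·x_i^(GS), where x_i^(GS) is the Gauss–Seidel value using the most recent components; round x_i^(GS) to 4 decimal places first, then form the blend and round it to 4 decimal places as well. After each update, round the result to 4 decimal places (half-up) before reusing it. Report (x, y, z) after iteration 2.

Iteration 1:
  x: GS value = (11 - (-2)·0.0000 - (-2)·0.0000) / (-8) = -1.3750;  x ← (1−ω)·0.0000 + ω·-1.3750 = -1.1000
  y: GS value = (-1 - (-3)·-1.1000 - (2)·0.0000) / (7) = -0.6143;  y ← (1−ω)·0.0000 + ω·-0.6143 = -0.4914
  z: GS value = (-8 - (-3)·-1.1000 - (-3)·-0.4914) / (10) = -1.2774;  z ← (1−ω)·0.0000 + ω·-1.2774 = -1.0219
Iteration 2:
  x: GS value = (11 - (-2)·-0.4914 - (-2)·-1.0219) / (-8) = -0.9967;  x ← (1−ω)·-1.1000 + ω·-0.9967 = -1.0174
  y: GS value = (-1 - (-3)·-1.0174 - (2)·-1.0219) / (7) = -0.2869;  y ← (1−ω)·-0.4914 + ω·-0.2869 = -0.3278
  z: GS value = (-8 - (-3)·-1.0174 - (-3)·-0.3278) / (10) = -1.2036;  z ← (1−ω)·-1.0219 + ω·-1.2036 = -1.1673

(-1.0174, -0.3278, -1.1673)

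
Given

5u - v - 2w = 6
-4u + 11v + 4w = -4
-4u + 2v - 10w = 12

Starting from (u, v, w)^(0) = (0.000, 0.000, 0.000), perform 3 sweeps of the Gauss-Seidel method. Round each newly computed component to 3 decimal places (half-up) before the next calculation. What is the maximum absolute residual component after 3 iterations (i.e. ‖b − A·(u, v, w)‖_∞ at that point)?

0.371

Iteration 1:
  u = (6 - (-1)·0.000 - (-2)·0.000) / (5) = 1.200
  v = (-4 - (-4)·1.200 - (4)·0.000) / (11) = 0.073
  w = (12 - (-4)·1.200 - (2)·0.073) / (-10) = -1.665
Iteration 2:
  u = (6 - (-1)·0.073 - (-2)·-1.665) / (5) = 0.549
  v = (-4 - (-4)·0.549 - (4)·-1.665) / (11) = 0.441
  w = (12 - (-4)·0.549 - (2)·0.441) / (-10) = -1.331
Iteration 3:
  u = (6 - (-1)·0.441 - (-2)·-1.331) / (5) = 0.756
  v = (-4 - (-4)·0.756 - (4)·-1.331) / (11) = 0.395
  w = (12 - (-4)·0.756 - (2)·0.395) / (-10) = -1.423
Residual b − A·x = (-0.231, 0.371, 0.004); ∞-norm = 0.371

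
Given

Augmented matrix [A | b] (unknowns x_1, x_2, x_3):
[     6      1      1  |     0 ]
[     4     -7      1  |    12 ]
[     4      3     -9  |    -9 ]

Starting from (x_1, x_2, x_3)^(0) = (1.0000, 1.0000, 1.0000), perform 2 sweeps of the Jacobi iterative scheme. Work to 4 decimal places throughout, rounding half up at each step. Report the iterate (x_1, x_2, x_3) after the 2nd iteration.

(-0.1296, -1.6508, 0.5185)

Iteration 1:
  x_1 = (0 - (1)·1.0000 - (1)·1.0000) / (6) = -0.3333
  x_2 = (12 - (4)·1.0000 - (1)·1.0000) / (-7) = -1.0000
  x_3 = (-9 - (4)·1.0000 - (3)·1.0000) / (-9) = 1.7778
Iteration 2:
  x_1 = (0 - (1)·-1.0000 - (1)·1.7778) / (6) = -0.1296
  x_2 = (12 - (4)·-0.3333 - (1)·1.7778) / (-7) = -1.6508
  x_3 = (-9 - (4)·-0.3333 - (3)·-1.0000) / (-9) = 0.5185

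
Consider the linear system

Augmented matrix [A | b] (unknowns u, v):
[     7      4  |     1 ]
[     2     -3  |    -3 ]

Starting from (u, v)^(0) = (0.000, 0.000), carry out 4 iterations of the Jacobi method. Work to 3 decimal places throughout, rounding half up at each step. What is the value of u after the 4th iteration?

Iteration 1:
  u = (1 - (4)·0.000) / (7) = 0.143
  v = (-3 - (2)·0.000) / (-3) = 1.000
Iteration 2:
  u = (1 - (4)·1.000) / (7) = -0.429
  v = (-3 - (2)·0.143) / (-3) = 1.095
Iteration 3:
  u = (1 - (4)·1.095) / (7) = -0.483
  v = (-3 - (2)·-0.429) / (-3) = 0.714
Iteration 4:
  u = (1 - (4)·0.714) / (7) = -0.265
  v = (-3 - (2)·-0.483) / (-3) = 0.678

-0.265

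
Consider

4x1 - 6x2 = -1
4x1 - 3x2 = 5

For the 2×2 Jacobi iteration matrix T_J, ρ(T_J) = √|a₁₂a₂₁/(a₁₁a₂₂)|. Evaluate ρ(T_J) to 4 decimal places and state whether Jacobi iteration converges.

a₁₂a₂₁/(a₁₁a₂₂) = (-6)·(4) / ((4)·(-3)) = 2.000000
ρ = √|2.000000| = √2.000000 = 1.4142
ρ > 1, so Jacobi diverges

1.4142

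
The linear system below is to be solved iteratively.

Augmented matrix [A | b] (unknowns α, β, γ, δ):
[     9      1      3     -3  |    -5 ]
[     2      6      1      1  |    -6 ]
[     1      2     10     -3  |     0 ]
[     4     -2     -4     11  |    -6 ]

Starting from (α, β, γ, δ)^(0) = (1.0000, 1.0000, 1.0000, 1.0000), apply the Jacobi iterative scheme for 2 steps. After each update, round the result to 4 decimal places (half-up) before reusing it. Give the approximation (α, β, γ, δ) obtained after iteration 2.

(-0.4916, -0.7172, 0.2909, -0.6061)

Iteration 1:
  α = (-5 - (1)·1.0000 - (3)·1.0000 - (-3)·1.0000) / (9) = -0.6667
  β = (-6 - (2)·1.0000 - (1)·1.0000 - (1)·1.0000) / (6) = -1.6667
  γ = (0 - (1)·1.0000 - (2)·1.0000 - (-3)·1.0000) / (10) = 0.0000
  δ = (-6 - (4)·1.0000 - (-2)·1.0000 - (-4)·1.0000) / (11) = -0.3636
Iteration 2:
  α = (-5 - (1)·-1.6667 - (3)·0.0000 - (-3)·-0.3636) / (9) = -0.4916
  β = (-6 - (2)·-0.6667 - (1)·0.0000 - (1)·-0.3636) / (6) = -0.7172
  γ = (0 - (1)·-0.6667 - (2)·-1.6667 - (-3)·-0.3636) / (10) = 0.2909
  δ = (-6 - (4)·-0.6667 - (-2)·-1.6667 - (-4)·0.0000) / (11) = -0.6061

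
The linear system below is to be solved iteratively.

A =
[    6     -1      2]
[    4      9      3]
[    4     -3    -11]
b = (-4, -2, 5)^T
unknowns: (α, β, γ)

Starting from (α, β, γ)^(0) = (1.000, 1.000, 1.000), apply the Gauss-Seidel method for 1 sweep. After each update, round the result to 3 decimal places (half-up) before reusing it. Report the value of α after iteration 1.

-0.833

Iteration 1:
  α = (-4 - (-1)·1.000 - (2)·1.000) / (6) = -0.833
  β = (-2 - (4)·-0.833 - (3)·1.000) / (9) = -0.185
  γ = (5 - (4)·-0.833 - (-3)·-0.185) / (-11) = -0.707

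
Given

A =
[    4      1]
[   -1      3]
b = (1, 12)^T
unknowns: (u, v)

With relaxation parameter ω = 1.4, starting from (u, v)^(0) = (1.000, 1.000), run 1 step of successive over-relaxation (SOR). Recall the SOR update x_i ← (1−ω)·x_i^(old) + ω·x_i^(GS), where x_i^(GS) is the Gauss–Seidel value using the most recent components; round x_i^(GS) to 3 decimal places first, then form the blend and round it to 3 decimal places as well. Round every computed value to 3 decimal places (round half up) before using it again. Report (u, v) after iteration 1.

Iteration 1:
  u: GS value = (1 - (1)·1.000) / (4) = 0.000;  u ← (1−ω)·1.000 + ω·0.000 = -0.400
  v: GS value = (12 - (-1)·-0.400) / (3) = 3.867;  v ← (1−ω)·1.000 + ω·3.867 = 5.014

(-0.400, 5.014)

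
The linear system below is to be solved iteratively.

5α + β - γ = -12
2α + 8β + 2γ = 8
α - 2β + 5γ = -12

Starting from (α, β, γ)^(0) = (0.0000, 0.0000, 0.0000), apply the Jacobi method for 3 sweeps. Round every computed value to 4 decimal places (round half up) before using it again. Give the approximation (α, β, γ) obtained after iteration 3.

Iteration 1:
  α = (-12 - (1)·0.0000 - (-1)·0.0000) / (5) = -2.4000
  β = (8 - (2)·0.0000 - (2)·0.0000) / (8) = 1.0000
  γ = (-12 - (1)·0.0000 - (-2)·0.0000) / (5) = -2.4000
Iteration 2:
  α = (-12 - (1)·1.0000 - (-1)·-2.4000) / (5) = -3.0800
  β = (8 - (2)·-2.4000 - (2)·-2.4000) / (8) = 2.2000
  γ = (-12 - (1)·-2.4000 - (-2)·1.0000) / (5) = -1.5200
Iteration 3:
  α = (-12 - (1)·2.2000 - (-1)·-1.5200) / (5) = -3.1440
  β = (8 - (2)·-3.0800 - (2)·-1.5200) / (8) = 2.1500
  γ = (-12 - (1)·-3.0800 - (-2)·2.2000) / (5) = -0.9040

(-3.1440, 2.1500, -0.9040)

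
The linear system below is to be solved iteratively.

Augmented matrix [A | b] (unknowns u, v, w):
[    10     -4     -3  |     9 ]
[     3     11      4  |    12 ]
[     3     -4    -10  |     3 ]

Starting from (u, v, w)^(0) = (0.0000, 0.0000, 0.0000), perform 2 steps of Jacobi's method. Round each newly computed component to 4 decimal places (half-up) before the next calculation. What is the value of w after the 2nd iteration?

-0.4664

Iteration 1:
  u = (9 - (-4)·0.0000 - (-3)·0.0000) / (10) = 0.9000
  v = (12 - (3)·0.0000 - (4)·0.0000) / (11) = 1.0909
  w = (3 - (3)·0.0000 - (-4)·0.0000) / (-10) = -0.3000
Iteration 2:
  u = (9 - (-4)·1.0909 - (-3)·-0.3000) / (10) = 1.2464
  v = (12 - (3)·0.9000 - (4)·-0.3000) / (11) = 0.9545
  w = (3 - (3)·0.9000 - (-4)·1.0909) / (-10) = -0.4664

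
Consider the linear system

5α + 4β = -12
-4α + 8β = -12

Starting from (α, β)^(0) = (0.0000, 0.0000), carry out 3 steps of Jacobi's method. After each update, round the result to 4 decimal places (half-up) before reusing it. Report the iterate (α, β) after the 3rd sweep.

Iteration 1:
  α = (-12 - (4)·0.0000) / (5) = -2.4000
  β = (-12 - (-4)·0.0000) / (8) = -1.5000
Iteration 2:
  α = (-12 - (4)·-1.5000) / (5) = -1.2000
  β = (-12 - (-4)·-2.4000) / (8) = -2.7000
Iteration 3:
  α = (-12 - (4)·-2.7000) / (5) = -0.2400
  β = (-12 - (-4)·-1.2000) / (8) = -2.1000

(-0.2400, -2.1000)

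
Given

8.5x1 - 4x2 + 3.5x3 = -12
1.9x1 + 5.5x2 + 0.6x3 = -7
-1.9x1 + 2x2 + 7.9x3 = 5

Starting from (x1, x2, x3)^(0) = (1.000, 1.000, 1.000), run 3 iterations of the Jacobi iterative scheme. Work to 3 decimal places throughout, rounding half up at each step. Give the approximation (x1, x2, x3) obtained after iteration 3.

Iteration 1:
  x1 = (-12 - (-4)·1.000 - (3.5)·1.000) / (8.5) = -1.353
  x2 = (-7 - (1.9)·1.000 - (0.6)·1.000) / (5.5) = -1.727
  x3 = (5 - (-1.9)·1.000 - (2)·1.000) / (7.9) = 0.620
Iteration 2:
  x1 = (-12 - (-4)·-1.727 - (3.5)·0.620) / (8.5) = -2.480
  x2 = (-7 - (1.9)·-1.353 - (0.6)·0.620) / (5.5) = -0.873
  x3 = (5 - (-1.9)·-1.353 - (2)·-1.727) / (7.9) = 0.745
Iteration 3:
  x1 = (-12 - (-4)·-0.873 - (3.5)·0.745) / (8.5) = -2.129
  x2 = (-7 - (1.9)·-2.480 - (0.6)·0.745) / (5.5) = -0.497
  x3 = (5 - (-1.9)·-2.480 - (2)·-0.873) / (7.9) = 0.257

(-2.129, -0.497, 0.257)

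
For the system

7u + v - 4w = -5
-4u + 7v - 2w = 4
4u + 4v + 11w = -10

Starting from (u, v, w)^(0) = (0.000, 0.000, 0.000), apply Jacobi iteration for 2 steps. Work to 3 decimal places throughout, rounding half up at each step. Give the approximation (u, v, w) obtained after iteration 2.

(-1.315, -0.096, -0.857)

Iteration 1:
  u = (-5 - (1)·0.000 - (-4)·0.000) / (7) = -0.714
  v = (4 - (-4)·0.000 - (-2)·0.000) / (7) = 0.571
  w = (-10 - (4)·0.000 - (4)·0.000) / (11) = -0.909
Iteration 2:
  u = (-5 - (1)·0.571 - (-4)·-0.909) / (7) = -1.315
  v = (4 - (-4)·-0.714 - (-2)·-0.909) / (7) = -0.096
  w = (-10 - (4)·-0.714 - (4)·0.571) / (11) = -0.857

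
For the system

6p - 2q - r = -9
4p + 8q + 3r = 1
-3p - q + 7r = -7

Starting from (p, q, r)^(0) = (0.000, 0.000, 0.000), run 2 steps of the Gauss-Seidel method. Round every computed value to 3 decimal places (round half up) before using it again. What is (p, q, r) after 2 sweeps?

(-1.461, 1.425, -1.423)

Iteration 1:
  p = (-9 - (-2)·0.000 - (-1)·0.000) / (6) = -1.500
  q = (1 - (4)·-1.500 - (3)·0.000) / (8) = 0.875
  r = (-7 - (-3)·-1.500 - (-1)·0.875) / (7) = -1.518
Iteration 2:
  p = (-9 - (-2)·0.875 - (-1)·-1.518) / (6) = -1.461
  q = (1 - (4)·-1.461 - (3)·-1.518) / (8) = 1.425
  r = (-7 - (-3)·-1.461 - (-1)·1.425) / (7) = -1.423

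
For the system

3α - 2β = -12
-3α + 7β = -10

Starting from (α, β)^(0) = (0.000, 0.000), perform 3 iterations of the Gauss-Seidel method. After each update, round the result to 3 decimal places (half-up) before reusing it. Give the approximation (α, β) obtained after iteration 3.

(-6.694, -4.297)

Iteration 1:
  α = (-12 - (-2)·0.000) / (3) = -4.000
  β = (-10 - (-3)·-4.000) / (7) = -3.143
Iteration 2:
  α = (-12 - (-2)·-3.143) / (3) = -6.095
  β = (-10 - (-3)·-6.095) / (7) = -4.041
Iteration 3:
  α = (-12 - (-2)·-4.041) / (3) = -6.694
  β = (-10 - (-3)·-6.694) / (7) = -4.297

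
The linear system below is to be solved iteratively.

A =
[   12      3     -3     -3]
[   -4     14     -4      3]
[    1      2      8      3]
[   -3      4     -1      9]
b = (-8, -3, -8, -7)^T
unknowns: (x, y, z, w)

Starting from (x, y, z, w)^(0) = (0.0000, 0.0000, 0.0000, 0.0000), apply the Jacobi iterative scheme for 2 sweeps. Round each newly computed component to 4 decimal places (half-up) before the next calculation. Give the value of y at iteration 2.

Iteration 1:
  x = (-8 - (3)·0.0000 - (-3)·0.0000 - (-3)·0.0000) / (12) = -0.6667
  y = (-3 - (-4)·0.0000 - (-4)·0.0000 - (3)·0.0000) / (14) = -0.2143
  z = (-8 - (1)·0.0000 - (2)·0.0000 - (3)·0.0000) / (8) = -1.0000
  w = (-7 - (-3)·0.0000 - (4)·0.0000 - (-1)·0.0000) / (9) = -0.7778
Iteration 2:
  x = (-8 - (3)·-0.2143 - (-3)·-1.0000 - (-3)·-0.7778) / (12) = -1.0575
  y = (-3 - (-4)·-0.6667 - (-4)·-1.0000 - (3)·-0.7778) / (14) = -0.5238
  z = (-8 - (1)·-0.6667 - (2)·-0.2143 - (3)·-0.7778) / (8) = -0.5714
  w = (-7 - (-3)·-0.6667 - (4)·-0.2143 - (-1)·-1.0000) / (9) = -1.0159

-0.5238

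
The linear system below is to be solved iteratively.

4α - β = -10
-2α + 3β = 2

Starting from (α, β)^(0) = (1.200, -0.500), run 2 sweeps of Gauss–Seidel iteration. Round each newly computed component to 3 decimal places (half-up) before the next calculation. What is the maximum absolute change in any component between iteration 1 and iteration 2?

Iteration 1:
  α = (-10 - (-1)·-0.500) / (4) = -2.625
  β = (2 - (-2)·-2.625) / (3) = -1.083
Iteration 2:
  α = (-10 - (-1)·-1.083) / (4) = -2.771
  β = (2 - (-2)·-2.771) / (3) = -1.181
Change: (-0.146, -0.098) → max |·| = 0.146

0.146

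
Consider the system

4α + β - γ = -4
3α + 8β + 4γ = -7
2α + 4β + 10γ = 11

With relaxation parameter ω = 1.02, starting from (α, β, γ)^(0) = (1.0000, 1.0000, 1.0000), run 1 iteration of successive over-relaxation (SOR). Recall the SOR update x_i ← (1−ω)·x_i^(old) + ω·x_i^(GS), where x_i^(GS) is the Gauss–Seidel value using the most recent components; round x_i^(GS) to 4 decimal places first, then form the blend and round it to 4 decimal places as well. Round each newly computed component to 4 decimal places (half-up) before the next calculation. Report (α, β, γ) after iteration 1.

Iteration 1:
  α: GS value = (-4 - (1)·1.0000 - (-1)·1.0000) / (4) = -1.0000;  α ← (1−ω)·1.0000 + ω·-1.0000 = -1.0400
  β: GS value = (-7 - (3)·-1.0400 - (4)·1.0000) / (8) = -0.9850;  β ← (1−ω)·1.0000 + ω·-0.9850 = -1.0247
  γ: GS value = (11 - (2)·-1.0400 - (4)·-1.0247) / (10) = 1.7179;  γ ← (1−ω)·1.0000 + ω·1.7179 = 1.7323

(-1.0400, -1.0247, 1.7323)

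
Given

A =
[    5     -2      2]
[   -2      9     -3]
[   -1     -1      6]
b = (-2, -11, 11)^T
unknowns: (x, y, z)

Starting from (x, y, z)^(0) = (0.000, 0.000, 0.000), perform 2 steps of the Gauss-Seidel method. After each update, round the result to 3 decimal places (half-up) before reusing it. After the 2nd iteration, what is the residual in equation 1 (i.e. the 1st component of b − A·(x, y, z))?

0.820

Iteration 1:
  x = (-2 - (-2)·0.000 - (2)·0.000) / (5) = -0.400
  y = (-11 - (-2)·-0.400 - (-3)·0.000) / (9) = -1.311
  z = (11 - (-1)·-0.400 - (-1)·-1.311) / (6) = 1.548
Iteration 2:
  x = (-2 - (-2)·-1.311 - (2)·1.548) / (5) = -1.544
  y = (-11 - (-2)·-1.544 - (-3)·1.548) / (9) = -1.049
  z = (11 - (-1)·-1.544 - (-1)·-1.049) / (6) = 1.401
Residual b − A·x = (0.820, -0.444, 0.001)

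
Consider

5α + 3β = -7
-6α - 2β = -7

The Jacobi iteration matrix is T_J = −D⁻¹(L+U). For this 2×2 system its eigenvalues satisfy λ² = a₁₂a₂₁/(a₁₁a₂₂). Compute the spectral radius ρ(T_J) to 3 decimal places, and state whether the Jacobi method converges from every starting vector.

1.342

a₁₂a₂₁/(a₁₁a₂₂) = (3)·(-6) / ((5)·(-2)) = 1.800000
ρ = √|1.800000| = √1.800000 = 1.342
ρ > 1, so Jacobi diverges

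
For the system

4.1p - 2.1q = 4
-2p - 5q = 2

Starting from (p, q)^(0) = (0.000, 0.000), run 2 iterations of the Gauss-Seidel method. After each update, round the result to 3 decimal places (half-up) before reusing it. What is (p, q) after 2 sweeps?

(0.571, -0.628)

Iteration 1:
  p = (4 - (-2.1)·0.000) / (4.1) = 0.976
  q = (2 - (-2)·0.976) / (-5) = -0.790
Iteration 2:
  p = (4 - (-2.1)·-0.790) / (4.1) = 0.571
  q = (2 - (-2)·0.571) / (-5) = -0.628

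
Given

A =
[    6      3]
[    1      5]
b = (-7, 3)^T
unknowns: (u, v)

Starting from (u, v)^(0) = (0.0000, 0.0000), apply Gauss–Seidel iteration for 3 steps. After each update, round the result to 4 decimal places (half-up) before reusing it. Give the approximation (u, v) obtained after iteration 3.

(-1.6250, 0.9250)

Iteration 1:
  u = (-7 - (3)·0.0000) / (6) = -1.1667
  v = (3 - (1)·-1.1667) / (5) = 0.8333
Iteration 2:
  u = (-7 - (3)·0.8333) / (6) = -1.5833
  v = (3 - (1)·-1.5833) / (5) = 0.9167
Iteration 3:
  u = (-7 - (3)·0.9167) / (6) = -1.6250
  v = (3 - (1)·-1.6250) / (5) = 0.9250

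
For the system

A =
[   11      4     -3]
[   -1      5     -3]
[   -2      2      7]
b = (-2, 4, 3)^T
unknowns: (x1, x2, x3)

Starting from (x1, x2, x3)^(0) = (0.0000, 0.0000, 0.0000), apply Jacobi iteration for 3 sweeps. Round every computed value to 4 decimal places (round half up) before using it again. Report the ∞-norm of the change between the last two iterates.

Iteration 1:
  x1 = (-2 - (4)·0.0000 - (-3)·0.0000) / (11) = -0.1818
  x2 = (4 - (-1)·0.0000 - (-3)·0.0000) / (5) = 0.8000
  x3 = (3 - (-2)·0.0000 - (2)·0.0000) / (7) = 0.4286
Iteration 2:
  x1 = (-2 - (4)·0.8000 - (-3)·0.4286) / (11) = -0.3558
  x2 = (4 - (-1)·-0.1818 - (-3)·0.4286) / (5) = 1.0208
  x3 = (3 - (-2)·-0.1818 - (2)·0.8000) / (7) = 0.1481
Iteration 3:
  x1 = (-2 - (4)·1.0208 - (-3)·0.1481) / (11) = -0.5126
  x2 = (4 - (-1)·-0.3558 - (-3)·0.1481) / (5) = 0.8177
  x3 = (3 - (-2)·-0.3558 - (2)·1.0208) / (7) = 0.0353
Change: (-0.1568, -0.2031, -0.1128) → max |·| = 0.2031

0.2031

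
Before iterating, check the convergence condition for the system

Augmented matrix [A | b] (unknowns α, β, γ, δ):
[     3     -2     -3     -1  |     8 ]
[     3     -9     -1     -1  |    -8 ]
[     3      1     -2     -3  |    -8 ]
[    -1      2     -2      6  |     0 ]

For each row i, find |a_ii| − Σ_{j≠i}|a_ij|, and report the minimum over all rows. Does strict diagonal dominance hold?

row 1: |3| − (2+3+1) = -3
row 2: |-9| − (3+1+1) = 4
row 3: |-2| − (3+1+3) = -5
row 4: |6| − (1+2+2) = 1
minimum over rows = -5 → not strictly diagonally dominant

-5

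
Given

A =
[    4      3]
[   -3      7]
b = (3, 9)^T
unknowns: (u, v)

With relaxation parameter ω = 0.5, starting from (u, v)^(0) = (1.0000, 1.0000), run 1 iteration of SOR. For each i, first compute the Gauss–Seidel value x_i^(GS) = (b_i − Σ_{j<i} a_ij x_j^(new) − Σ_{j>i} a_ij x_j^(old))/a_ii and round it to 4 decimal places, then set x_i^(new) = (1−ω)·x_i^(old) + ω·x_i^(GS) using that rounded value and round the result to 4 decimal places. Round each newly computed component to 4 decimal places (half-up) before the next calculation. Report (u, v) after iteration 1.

(0.5000, 1.2500)

Iteration 1:
  u: GS value = (3 - (3)·1.0000) / (4) = 0.0000;  u ← (1−ω)·1.0000 + ω·0.0000 = 0.5000
  v: GS value = (9 - (-3)·0.5000) / (7) = 1.5000;  v ← (1−ω)·1.0000 + ω·1.5000 = 1.2500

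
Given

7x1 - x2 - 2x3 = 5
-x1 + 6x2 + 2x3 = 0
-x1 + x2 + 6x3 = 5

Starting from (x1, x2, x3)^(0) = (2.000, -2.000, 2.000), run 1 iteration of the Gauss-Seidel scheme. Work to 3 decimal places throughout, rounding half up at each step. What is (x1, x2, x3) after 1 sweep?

Iteration 1:
  x1 = (5 - (-1)·-2.000 - (-2)·2.000) / (7) = 1.000
  x2 = (0 - (-1)·1.000 - (2)·2.000) / (6) = -0.500
  x3 = (5 - (-1)·1.000 - (1)·-0.500) / (6) = 1.083

(1.000, -0.500, 1.083)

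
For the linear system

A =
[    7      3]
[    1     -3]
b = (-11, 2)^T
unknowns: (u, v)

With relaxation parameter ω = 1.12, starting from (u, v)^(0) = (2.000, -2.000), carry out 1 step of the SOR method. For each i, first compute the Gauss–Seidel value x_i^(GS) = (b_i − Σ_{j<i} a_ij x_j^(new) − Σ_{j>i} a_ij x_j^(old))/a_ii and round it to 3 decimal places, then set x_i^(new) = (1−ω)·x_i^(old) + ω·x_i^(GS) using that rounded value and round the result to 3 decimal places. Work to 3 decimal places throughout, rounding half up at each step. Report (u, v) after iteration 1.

Iteration 1:
  u: GS value = (-11 - (3)·-2.000) / (7) = -0.714;  u ← (1−ω)·2.000 + ω·-0.714 = -1.040
  v: GS value = (2 - (1)·-1.040) / (-3) = -1.013;  v ← (1−ω)·-2.000 + ω·-1.013 = -0.895

(-1.040, -0.895)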